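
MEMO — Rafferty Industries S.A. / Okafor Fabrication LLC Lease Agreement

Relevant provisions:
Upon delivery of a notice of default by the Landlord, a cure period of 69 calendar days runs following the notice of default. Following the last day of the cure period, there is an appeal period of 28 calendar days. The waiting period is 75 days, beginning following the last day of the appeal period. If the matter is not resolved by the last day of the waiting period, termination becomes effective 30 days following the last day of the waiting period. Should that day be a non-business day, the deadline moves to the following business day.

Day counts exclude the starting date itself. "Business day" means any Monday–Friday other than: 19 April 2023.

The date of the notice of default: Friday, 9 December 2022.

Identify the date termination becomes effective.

Adding 69 calendar days to 9 December 2022 gives 16 February 2023, which is the last day of the cure period.
The last day of the appeal period: 16 February 2023 + 28 days = 16 March 2023.
The last day of the waiting period: 75 calendar days after 16 March 2023 is 30 May 2023.
Adding 30 calendar days to 30 May 2023 gives 29 June 2023, which is the date termination becomes effective. 29 June 2023 is a Thursday and is not a listed holiday, so no roll-forward applies.

29 June 2023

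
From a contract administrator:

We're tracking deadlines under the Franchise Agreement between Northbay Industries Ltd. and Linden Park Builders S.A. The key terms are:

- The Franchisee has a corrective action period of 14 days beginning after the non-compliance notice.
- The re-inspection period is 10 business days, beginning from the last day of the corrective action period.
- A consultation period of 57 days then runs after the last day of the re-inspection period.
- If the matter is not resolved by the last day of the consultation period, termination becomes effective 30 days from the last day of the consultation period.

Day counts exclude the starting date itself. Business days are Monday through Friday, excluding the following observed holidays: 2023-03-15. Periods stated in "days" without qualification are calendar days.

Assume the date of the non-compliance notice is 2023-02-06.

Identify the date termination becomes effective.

The last day of the corrective action period: 2023-02-06 + 14 days = 2023-02-20.
The last day of the re-inspection period: 10 business days after Monday, 2023-02-20, skipping weekends — Feb 21, Feb 22, Feb 23, Feb 24, Feb 27, Feb 28, Mar 1, Mar 2, Mar 3, Mar 6 — lands on Monday, 2023-03-06.
Adding 57 calendar days to 2023-03-06 gives 2023-05-02, which is the last day of the consultation period.
Adding 30 calendar days to 2023-05-02 gives 2023-06-01, which is the date termination becomes effective.

2023-06-01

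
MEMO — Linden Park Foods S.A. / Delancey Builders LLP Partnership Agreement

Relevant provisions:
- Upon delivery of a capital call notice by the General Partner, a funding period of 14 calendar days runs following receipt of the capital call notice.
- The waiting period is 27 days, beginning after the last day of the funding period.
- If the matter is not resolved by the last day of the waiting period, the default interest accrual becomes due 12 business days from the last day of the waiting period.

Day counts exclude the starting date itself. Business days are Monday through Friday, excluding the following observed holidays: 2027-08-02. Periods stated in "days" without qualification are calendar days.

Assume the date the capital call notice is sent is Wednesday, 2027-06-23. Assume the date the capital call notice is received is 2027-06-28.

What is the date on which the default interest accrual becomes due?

The last day of the funding period: 2027-06-28 + 14 days = 2027-07-12.
The last day of the waiting period: 27 calendar days after 2027-07-12 is 2027-08-08.
The date on which the default interest accrual becomes due: counting 12 business days from Sunday, 2027-08-08 (Aug 9, Aug 10, Aug 11, Aug 12, …, Aug 20, Aug 23, Aug 24, skipping weekends) reaches Tuesday, 2027-08-24.

2027-08-24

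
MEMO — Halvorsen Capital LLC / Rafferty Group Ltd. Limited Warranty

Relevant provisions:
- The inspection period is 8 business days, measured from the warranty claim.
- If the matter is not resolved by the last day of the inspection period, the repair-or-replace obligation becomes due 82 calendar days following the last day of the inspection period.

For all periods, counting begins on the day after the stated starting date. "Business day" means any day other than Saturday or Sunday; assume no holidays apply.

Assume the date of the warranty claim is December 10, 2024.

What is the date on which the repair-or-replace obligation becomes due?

The last day of the inspection period: 8 business days after Tuesday, December 10, 2024, skipping weekends — Dec 11, Dec 12, Dec 13, Dec 16, Dec 17, Dec 18, Dec 19, Dec 20 — lands on Friday, December 20, 2024.
The date on which the repair-or-replace obligation becomes due: December 20, 2024 + 82 days = March 12, 2025.

March 12, 2025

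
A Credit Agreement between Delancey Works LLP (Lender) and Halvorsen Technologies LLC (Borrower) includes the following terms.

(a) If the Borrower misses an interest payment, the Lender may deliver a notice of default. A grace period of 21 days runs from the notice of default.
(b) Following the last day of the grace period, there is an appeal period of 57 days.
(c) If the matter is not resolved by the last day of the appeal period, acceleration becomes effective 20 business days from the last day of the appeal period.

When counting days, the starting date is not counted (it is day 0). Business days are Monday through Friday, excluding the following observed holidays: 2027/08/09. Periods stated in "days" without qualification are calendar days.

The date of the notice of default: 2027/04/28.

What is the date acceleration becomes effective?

2027/08/13

The last day of the grace period: 21 calendar days after 2027/04/28 is 2027/05/19.
The last day of the appeal period: 2027/05/19 + 57 days = 2027/07/15.
From Thursday, 2027/07/15, 20 business days (Jul 16, Jul 19, Jul 20, Jul 21, …, Aug 11, Aug 12, Aug 13, skipping weekends and the listed holiday on Aug 9) brings us to Friday, 2027/08/13, which is the date acceleration becomes effective.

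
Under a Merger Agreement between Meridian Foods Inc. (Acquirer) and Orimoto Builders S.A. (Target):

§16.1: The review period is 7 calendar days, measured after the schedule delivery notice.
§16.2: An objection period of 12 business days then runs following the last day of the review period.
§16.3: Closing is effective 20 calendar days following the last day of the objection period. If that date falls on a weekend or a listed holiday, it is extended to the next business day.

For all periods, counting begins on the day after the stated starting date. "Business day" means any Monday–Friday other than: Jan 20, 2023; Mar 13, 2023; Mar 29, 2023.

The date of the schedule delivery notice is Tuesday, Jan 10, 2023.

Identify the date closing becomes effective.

Feb 23, 2023

The last day of the review period: 7 calendar days after Jan 10, 2023 is Jan 17, 2023.
The last day of the objection period: 12 business days after Tuesday, Jan 17, 2023, skipping weekends and the listed holiday on Jan 20 — Jan 18, Jan 19, Jan 23, Jan 24, …, Feb 1, Feb 2, Feb 3 — lands on Friday, Feb 3, 2023.
The date closing becomes effective: 20 calendar days after Feb 3, 2023 is Feb 23, 2023. Feb 23, 2023 is a Thursday and is not a listed holiday, so no roll-forward applies.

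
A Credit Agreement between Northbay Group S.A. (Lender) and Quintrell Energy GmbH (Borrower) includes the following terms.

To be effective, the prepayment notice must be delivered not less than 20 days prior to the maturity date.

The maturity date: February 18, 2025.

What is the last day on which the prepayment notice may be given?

January 29, 2025

Counting back 20 calendar days from February 18, 2025 gives January 29, 2025.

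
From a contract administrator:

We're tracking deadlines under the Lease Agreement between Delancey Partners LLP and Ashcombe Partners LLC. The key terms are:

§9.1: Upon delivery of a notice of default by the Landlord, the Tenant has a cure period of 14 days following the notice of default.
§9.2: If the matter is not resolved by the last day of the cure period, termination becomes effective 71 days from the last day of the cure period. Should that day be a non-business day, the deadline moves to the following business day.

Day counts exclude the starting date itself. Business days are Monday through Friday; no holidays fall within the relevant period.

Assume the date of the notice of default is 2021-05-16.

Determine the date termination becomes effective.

2021-08-09

The last day of the cure period: 14 calendar days after 2021-05-16 is 2021-05-30.
The date termination becomes effective: 2021-05-30 + 71 days = 2021-08-09. 2021-08-09 is a Monday, so no roll-forward applies.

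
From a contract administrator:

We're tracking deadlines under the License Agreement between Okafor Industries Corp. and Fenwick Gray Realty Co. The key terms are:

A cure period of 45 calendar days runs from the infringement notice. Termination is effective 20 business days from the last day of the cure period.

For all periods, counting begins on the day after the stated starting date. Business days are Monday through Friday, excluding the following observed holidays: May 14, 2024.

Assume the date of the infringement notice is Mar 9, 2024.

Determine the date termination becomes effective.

The last day of the cure period: Mar 9, 2024 + 45 days = Apr 23, 2024.
The date termination becomes effective: 20 business days after Tuesday, Apr 23, 2024, skipping weekends and the listed holiday on May 14 — Apr 24, Apr 25, Apr 26, Apr 29, …, May 20, May 21, May 22 — lands on Wednesday, May 22, 2024.

May 22, 2024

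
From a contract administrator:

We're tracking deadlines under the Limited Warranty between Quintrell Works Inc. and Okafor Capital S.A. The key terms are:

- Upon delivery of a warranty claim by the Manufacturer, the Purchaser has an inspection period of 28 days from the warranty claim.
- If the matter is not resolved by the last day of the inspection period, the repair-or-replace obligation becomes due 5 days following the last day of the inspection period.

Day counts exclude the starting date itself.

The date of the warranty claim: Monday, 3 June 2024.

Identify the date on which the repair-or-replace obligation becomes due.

The last day of the inspection period: 3 June 2024 + 28 days = 1 July 2024.
Adding 5 calendar days to 1 July 2024 gives 6 July 2024, which is the date on which the repair-or-replace obligation becomes due.

6 July 2024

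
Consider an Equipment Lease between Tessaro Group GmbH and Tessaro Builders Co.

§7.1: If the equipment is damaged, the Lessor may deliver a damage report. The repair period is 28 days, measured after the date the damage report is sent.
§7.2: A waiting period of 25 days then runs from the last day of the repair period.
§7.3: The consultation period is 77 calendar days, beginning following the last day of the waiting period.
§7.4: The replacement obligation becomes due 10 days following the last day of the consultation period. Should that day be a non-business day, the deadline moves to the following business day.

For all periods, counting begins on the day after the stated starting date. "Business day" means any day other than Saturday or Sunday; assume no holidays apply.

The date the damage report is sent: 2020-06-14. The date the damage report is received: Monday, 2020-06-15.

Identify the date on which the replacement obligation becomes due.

2020-11-02

The last day of the repair period: 28 calendar days after 2020-06-14 is 2020-07-12.
Adding 25 calendar days to 2020-07-12 gives 2020-08-06, which is the last day of the waiting period.
The last day of the consultation period: 77 calendar days after 2020-08-06 is 2020-10-22.
The date on which the replacement obligation becomes due: 10 calendar days after 2020-10-22 is 2020-11-01. That falls on a Sunday, so it rolls to the next business day, Monday, 2020-11-02.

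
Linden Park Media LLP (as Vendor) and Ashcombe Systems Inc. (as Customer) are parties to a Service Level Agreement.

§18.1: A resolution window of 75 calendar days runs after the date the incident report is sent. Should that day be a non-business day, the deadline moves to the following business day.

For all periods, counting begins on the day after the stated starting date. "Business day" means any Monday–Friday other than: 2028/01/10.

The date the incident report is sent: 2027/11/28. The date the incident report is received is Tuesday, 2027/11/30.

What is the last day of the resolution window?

2028/02/11

Adding 75 calendar days to 2027/11/28 gives 2028/02/11, which is the last day of the resolution window. 2028/02/11 is a Friday and is not a listed holiday, so no roll-forward applies.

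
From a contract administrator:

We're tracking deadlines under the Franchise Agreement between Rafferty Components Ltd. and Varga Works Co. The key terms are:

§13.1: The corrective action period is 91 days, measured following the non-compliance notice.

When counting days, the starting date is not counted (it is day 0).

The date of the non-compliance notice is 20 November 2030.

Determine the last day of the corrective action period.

19 February 2031

The last day of the corrective action period: 91 calendar days after 20 November 2030 is 19 February 2031.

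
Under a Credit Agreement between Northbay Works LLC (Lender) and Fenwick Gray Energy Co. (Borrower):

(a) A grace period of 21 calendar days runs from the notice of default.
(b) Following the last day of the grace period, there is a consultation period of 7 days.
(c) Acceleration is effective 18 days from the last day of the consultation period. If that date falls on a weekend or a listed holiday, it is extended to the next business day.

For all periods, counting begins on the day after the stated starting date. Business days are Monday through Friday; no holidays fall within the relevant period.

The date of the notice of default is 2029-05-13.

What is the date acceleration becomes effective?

2029-06-28

The last day of the grace period: 21 calendar days after 2029-05-13 is 2029-06-03.
Adding 7 calendar days to 2029-06-03 gives 2029-06-10, which is the last day of the consultation period.
The date acceleration becomes effective: 2029-06-10 + 18 days = 2029-06-28. 2029-06-28 is a Thursday, so no roll-forward applies.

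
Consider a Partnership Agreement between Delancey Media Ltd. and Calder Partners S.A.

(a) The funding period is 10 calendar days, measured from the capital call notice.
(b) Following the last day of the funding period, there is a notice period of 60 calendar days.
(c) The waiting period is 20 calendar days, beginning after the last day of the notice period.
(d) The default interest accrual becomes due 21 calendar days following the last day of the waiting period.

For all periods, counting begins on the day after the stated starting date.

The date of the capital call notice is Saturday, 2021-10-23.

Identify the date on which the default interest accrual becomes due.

2022-02-11

Adding 10 calendar days to 2021-10-23 gives 2021-11-02, which is the last day of the funding period.
The last day of the notice period: 60 calendar days after 2021-11-02 is 2022-01-01.
The last day of the waiting period: 20 calendar days after 2022-01-01 is 2022-01-21.
The date on which the default interest accrual becomes due: 21 calendar days after 2022-01-21 is 2022-02-11.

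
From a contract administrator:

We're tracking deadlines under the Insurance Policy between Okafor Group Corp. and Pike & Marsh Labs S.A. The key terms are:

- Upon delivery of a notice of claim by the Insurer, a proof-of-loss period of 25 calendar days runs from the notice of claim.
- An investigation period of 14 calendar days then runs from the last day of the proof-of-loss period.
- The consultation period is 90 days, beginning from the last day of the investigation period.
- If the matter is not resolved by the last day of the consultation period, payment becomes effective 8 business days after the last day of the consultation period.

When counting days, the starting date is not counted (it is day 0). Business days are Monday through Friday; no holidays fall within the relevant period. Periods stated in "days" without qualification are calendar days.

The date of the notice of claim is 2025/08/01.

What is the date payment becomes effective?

2025/12/18

The last day of the proof-of-loss period: 25 calendar days after 2025/08/01 is 2025/08/26.
The last day of the investigation period: 2025/08/26 + 14 days = 2025/09/09.
Adding 90 calendar days to 2025/09/09 gives 2025/12/08, which is the last day of the consultation period.
From Monday, 2025/12/08, 8 business days (Dec 9, Dec 10, Dec 11, Dec 12, Dec 15, Dec 16, Dec 17, Dec 18, skipping weekends) brings us to Thursday, 2025/12/18, which is the date payment becomes effective.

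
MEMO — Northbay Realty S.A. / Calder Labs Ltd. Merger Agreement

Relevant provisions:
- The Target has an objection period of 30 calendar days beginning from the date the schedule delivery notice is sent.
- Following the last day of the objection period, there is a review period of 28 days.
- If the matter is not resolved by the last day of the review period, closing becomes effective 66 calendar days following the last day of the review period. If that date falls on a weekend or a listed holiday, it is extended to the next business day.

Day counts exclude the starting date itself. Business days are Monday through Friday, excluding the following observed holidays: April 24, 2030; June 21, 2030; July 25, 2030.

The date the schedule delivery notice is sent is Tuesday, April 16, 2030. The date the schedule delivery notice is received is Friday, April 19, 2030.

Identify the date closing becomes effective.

Adding 30 calendar days to April 16, 2030 gives May 16, 2030, which is the last day of the objection period.
The last day of the review period: May 16, 2030 + 28 days = June 13, 2030.
Adding 66 calendar days to June 13, 2030 gives August 18, 2030, which is the date closing becomes effective. That falls on a Sunday, so it rolls to the next business day, Monday, August 19, 2030.

August 19, 2030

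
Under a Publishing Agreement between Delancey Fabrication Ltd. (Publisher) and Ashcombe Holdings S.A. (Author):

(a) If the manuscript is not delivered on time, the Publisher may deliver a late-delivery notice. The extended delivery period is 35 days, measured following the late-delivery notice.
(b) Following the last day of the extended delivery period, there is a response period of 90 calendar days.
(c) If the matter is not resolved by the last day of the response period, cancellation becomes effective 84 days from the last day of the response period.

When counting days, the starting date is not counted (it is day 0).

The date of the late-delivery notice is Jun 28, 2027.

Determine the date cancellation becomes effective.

The last day of the extended delivery period: Jun 28, 2027 + 35 days = Aug 2, 2027.
The last day of the response period: Aug 2, 2027 + 90 days = Oct 31, 2027.
The date cancellation becomes effective: 84 calendar days after Oct 31, 2027 is Jan 23, 2028.

Jan 23, 2028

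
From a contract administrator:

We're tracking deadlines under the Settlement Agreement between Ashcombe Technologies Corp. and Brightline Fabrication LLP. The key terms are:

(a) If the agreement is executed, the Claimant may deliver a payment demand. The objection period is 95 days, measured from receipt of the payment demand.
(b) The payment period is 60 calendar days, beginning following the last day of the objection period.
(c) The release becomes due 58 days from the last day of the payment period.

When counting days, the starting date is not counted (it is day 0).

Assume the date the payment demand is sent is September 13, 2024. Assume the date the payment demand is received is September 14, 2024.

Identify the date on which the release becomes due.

April 15, 2025

The last day of the objection period: September 14, 2024 + 95 days = December 18, 2024.
The last day of the payment period: December 18, 2024 + 60 days = February 16, 2025.
The date on which the release becomes due: 58 calendar days after February 16, 2025 is April 15, 2025.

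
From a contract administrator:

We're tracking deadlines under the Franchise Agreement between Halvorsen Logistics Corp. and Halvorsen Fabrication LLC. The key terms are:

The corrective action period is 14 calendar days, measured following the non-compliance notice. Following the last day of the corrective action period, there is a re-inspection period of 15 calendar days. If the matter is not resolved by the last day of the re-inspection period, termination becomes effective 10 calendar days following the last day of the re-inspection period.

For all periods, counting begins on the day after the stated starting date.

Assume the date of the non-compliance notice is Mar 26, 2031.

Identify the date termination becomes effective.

Adding 14 calendar days to Mar 26, 2031 gives Apr 9, 2031, which is the last day of the corrective action period.
Adding 15 calendar days to Apr 9, 2031 gives Apr 24, 2031, which is the last day of the re-inspection period.
The date termination becomes effective: 10 calendar days after Apr 24, 2031 is May 4, 2031.

May 4, 2031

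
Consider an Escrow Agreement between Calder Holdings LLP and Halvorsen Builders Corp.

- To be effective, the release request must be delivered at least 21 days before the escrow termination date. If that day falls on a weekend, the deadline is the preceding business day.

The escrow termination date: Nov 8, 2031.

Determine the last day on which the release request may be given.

Oct 17, 2031

Nov 8, 2031 minus 21 days is Oct 18, 2031. That is a Saturday, so the deadline moves back to Friday, Oct 17, 2031.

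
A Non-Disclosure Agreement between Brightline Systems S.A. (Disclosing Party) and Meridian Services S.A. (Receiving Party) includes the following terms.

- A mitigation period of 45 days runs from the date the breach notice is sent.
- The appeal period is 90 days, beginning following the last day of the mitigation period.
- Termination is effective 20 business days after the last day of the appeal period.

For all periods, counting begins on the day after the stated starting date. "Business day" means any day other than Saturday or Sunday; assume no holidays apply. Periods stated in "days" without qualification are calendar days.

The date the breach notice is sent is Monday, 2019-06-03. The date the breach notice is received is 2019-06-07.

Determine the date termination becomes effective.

The last day of the mitigation period: 2019-06-03 + 45 days = 2019-07-18.
The last day of the appeal period: 2019-07-18 + 90 days = 2019-10-16.
The date termination becomes effective: counting 20 business days from Wednesday, 2019-10-16 (Oct 17, Oct 18, Oct 21, Oct 22, …, Nov 11, Nov 12, Nov 13, skipping weekends) reaches Wednesday, 2019-11-13.

2019-11-13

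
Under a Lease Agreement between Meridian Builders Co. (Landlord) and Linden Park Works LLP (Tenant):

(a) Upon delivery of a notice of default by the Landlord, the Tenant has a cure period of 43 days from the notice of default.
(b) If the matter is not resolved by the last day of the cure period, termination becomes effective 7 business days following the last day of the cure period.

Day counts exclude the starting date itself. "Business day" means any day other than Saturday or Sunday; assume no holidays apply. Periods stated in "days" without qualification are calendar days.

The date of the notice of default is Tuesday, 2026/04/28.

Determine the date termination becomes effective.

Adding 43 calendar days to 2026/04/28 gives 2026/06/10, which is the last day of the cure period.
From Wednesday, 2026/06/10, 7 business days (Jun 11, Jun 12, Jun 15, Jun 16, Jun 17, Jun 18, Jun 19, skipping weekends) brings us to Friday, 2026/06/19, which is the date termination becomes effective.

2026/06/19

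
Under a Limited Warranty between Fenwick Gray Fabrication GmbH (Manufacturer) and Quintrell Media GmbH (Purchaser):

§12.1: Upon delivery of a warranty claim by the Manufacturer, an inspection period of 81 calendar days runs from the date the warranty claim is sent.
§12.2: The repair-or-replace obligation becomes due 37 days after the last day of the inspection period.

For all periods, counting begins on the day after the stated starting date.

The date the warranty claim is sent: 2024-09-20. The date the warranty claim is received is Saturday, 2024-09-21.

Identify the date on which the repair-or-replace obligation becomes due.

2025-01-16

The last day of the inspection period: 2024-09-20 + 81 days = 2024-12-10.
Adding 37 calendar days to 2024-12-10 gives 2025-01-16, which is the date on which the repair-or-replace obligation becomes due.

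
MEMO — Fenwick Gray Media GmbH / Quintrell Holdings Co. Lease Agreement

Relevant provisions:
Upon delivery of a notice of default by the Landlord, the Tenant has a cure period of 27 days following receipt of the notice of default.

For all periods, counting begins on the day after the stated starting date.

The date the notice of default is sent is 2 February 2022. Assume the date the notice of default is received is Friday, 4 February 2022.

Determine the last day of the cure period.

The last day of the cure period: 27 calendar days after 4 February 2022 is 3 March 2022.

3 March 2022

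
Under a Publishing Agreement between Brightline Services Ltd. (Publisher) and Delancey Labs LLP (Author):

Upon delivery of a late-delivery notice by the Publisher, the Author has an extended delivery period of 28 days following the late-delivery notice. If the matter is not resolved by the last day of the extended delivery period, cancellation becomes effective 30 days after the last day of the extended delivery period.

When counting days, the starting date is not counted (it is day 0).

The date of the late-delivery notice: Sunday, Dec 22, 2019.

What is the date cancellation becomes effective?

Feb 18, 2020

The last day of the extended delivery period: Dec 22, 2019 + 28 days = Jan 19, 2020.
Adding 30 calendar days to Jan 19, 2020 gives Feb 18, 2020, which is the date cancellation becomes effective.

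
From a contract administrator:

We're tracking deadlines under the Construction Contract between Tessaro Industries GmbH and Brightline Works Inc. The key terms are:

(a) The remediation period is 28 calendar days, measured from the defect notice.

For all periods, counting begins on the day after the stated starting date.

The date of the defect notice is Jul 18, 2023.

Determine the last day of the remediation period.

The last day of the remediation period: Jul 18, 2023 + 28 days = Aug 15, 2023.

Aug 15, 2023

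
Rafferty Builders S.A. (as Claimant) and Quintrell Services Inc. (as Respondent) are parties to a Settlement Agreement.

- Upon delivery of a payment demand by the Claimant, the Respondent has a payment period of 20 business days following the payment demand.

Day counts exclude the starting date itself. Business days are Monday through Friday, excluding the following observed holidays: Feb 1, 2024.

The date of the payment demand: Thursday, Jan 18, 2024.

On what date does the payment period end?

Feb 16, 2024

The last day of the payment period: counting 20 business days from Thursday, Jan 18, 2024 (Jan 19, Jan 22, Jan 23, Jan 24, …, Feb 14, Feb 15, Feb 16, skipping weekends and the listed holiday on Feb 1) reaches Friday, Feb 16, 2024.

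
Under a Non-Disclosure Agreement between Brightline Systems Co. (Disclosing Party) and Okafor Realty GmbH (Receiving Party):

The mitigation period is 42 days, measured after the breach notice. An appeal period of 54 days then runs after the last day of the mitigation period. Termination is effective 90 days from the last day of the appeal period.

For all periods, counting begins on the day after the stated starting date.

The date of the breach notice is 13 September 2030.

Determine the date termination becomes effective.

18 March 2031

Adding 42 calendar days to 13 September 2030 gives 25 October 2030, which is the last day of the mitigation period.
The last day of the appeal period: 54 calendar days after 25 October 2030 is 18 December 2030.
The date termination becomes effective: 90 calendar days after 18 December 2030 is 18 March 2031.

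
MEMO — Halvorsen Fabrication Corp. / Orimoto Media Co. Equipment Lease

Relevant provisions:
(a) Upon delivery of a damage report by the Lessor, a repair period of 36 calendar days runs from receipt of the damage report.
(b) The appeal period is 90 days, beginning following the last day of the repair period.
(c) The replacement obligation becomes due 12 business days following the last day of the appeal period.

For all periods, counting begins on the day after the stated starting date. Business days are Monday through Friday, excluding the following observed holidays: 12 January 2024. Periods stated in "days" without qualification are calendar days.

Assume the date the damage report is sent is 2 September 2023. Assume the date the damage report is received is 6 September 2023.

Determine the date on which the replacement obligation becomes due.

29 January 2024

The last day of the repair period: 36 calendar days after 6 September 2023 is 12 October 2023.
The last day of the appeal period: 90 calendar days after 12 October 2023 is 10 January 2024.
The date on which the replacement obligation becomes due: counting 12 business days from Wednesday, 10 January 2024 (Jan 11, Jan 15, Jan 16, Jan 17, …, Jan 25, Jan 26, Jan 29, skipping weekends and the listed holiday on Jan 12) reaches Monday, 29 January 2024.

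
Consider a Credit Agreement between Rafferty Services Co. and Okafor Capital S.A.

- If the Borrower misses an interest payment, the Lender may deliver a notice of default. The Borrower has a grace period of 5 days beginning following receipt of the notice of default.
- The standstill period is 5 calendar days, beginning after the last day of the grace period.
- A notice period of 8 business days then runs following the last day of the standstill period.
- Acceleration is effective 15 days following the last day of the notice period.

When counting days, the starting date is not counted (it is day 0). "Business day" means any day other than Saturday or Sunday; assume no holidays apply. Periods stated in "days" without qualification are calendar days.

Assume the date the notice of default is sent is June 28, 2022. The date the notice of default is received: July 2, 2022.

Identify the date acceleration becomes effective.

The last day of the grace period: 5 calendar days after July 2, 2022 is July 7, 2022.
Adding 5 calendar days to July 7, 2022 gives July 12, 2022, which is the last day of the standstill period.
The last day of the notice period: counting 8 business days from Tuesday, July 12, 2022 (Jul 13, Jul 14, Jul 15, Jul 18, Jul 19, Jul 20, Jul 21, Jul 22, skipping weekends) reaches Friday, July 22, 2022.
The date acceleration becomes effective: July 22, 2022 + 15 days = August 6, 2022.

August 6, 2022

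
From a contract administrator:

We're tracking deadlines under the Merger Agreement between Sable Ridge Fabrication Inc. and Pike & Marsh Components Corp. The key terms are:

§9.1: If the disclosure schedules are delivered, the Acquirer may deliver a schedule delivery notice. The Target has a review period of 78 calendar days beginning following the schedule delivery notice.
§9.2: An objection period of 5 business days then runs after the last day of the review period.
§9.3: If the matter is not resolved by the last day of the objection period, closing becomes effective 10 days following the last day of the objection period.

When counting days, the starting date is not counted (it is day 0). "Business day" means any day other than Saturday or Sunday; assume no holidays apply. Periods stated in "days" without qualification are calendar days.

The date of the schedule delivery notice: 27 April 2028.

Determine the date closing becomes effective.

Adding 78 calendar days to 27 April 2028 gives 14 July 2028, which is the last day of the review period.
From Friday, 14 July 2028, 5 business days (Jul 17, Jul 18, Jul 19, Jul 20, Jul 21, skipping weekends) brings us to Friday, 21 July 2028, which is the last day of the objection period.
Adding 10 calendar days to 21 July 2028 gives 31 July 2028, which is the date closing becomes effective.

31 July 2028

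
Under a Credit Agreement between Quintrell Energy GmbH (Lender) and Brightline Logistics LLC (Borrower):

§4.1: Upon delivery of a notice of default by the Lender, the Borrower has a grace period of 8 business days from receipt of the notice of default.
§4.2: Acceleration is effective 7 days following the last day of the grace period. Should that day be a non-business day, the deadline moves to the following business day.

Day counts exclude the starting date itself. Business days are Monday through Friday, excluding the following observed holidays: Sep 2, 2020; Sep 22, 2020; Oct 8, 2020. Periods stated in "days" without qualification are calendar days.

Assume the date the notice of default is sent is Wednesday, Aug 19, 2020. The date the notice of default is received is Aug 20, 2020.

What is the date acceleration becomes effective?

From Thursday, Aug 20, 2020, 8 business days (Aug 21, Aug 24, Aug 25, Aug 26, Aug 27, Aug 28, Aug 31, Sep 1, skipping weekends) brings us to Tuesday, Sep 1, 2020, which is the last day of the grace period.
The date acceleration becomes effective: Sep 1, 2020 + 7 days = Sep 8, 2020. Sep 8, 2020 is a Tuesday and is not a listed holiday, so no roll-forward applies.

Sep 8, 2020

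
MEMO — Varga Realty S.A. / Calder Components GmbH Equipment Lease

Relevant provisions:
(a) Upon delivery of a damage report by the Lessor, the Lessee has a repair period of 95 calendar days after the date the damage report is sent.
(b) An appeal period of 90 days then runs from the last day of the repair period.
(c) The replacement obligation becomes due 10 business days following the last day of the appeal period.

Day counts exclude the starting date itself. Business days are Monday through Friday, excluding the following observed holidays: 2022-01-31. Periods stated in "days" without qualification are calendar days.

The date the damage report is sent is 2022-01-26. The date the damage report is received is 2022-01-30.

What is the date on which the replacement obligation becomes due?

2022-08-12

Adding 95 calendar days to 2022-01-26 gives 2022-05-01, which is the last day of the repair period.
The last day of the appeal period: 2022-05-01 + 90 days = 2022-07-30.
The date on which the replacement obligation becomes due: counting 10 business days from Saturday, 2022-07-30 (Aug 1, Aug 2, Aug 3, Aug 4, Aug 5, Aug 8, Aug 9, Aug 10, Aug 11, Aug 12, skipping weekends) reaches Friday, 2022-08-12.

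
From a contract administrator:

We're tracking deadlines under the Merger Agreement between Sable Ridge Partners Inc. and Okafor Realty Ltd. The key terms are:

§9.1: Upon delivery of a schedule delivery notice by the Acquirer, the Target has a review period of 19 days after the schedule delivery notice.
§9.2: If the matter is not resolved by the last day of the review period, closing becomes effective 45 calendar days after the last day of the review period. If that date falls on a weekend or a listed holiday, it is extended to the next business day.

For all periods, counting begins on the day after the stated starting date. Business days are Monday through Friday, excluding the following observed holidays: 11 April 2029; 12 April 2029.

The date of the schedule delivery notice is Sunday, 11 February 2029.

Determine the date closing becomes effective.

16 April 2029

The last day of the review period: 11 February 2029 + 19 days = 2 March 2029.
The date closing becomes effective: 45 calendar days after 2 March 2029 is 16 April 2029. 16 April 2029 is a Monday and is not a listed holiday, so no roll-forward applies.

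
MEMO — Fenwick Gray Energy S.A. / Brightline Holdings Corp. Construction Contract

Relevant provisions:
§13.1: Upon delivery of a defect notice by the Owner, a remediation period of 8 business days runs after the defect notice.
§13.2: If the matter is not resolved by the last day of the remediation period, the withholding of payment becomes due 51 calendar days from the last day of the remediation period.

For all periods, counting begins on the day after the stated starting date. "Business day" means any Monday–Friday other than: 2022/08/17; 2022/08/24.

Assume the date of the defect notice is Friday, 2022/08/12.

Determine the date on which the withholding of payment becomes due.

2022/10/16

The last day of the remediation period: 8 business days after Friday, 2022/08/12, skipping weekends and the listed holidays on Aug 17, Aug 24 — Aug 15, Aug 16, Aug 18, Aug 19, Aug 22, Aug 23, Aug 25, Aug 26 — lands on Friday, 2022/08/26.
Adding 51 calendar days to 2022/08/26 gives 2022/10/16, which is the date on which the withholding of payment becomes due.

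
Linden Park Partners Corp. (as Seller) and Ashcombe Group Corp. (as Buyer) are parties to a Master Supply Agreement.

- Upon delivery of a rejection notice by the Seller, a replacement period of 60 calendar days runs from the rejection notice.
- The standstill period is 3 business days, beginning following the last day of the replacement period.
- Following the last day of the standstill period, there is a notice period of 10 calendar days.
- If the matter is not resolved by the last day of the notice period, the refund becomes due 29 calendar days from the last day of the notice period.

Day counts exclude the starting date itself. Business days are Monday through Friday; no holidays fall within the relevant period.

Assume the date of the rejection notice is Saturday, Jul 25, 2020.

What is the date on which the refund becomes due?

The last day of the replacement period: 60 calendar days after Jul 25, 2020 is Sep 23, 2020.
The last day of the standstill period: counting 3 business days from Wednesday, Sep 23, 2020 (Sep 24, Sep 25, Sep 28, skipping weekends) reaches Monday, Sep 28, 2020.
The last day of the notice period: 10 calendar days after Sep 28, 2020 is Oct 8, 2020.
The date on which the refund becomes due: 29 calendar days after Oct 8, 2020 is Nov 6, 2020.

Nov 6, 2020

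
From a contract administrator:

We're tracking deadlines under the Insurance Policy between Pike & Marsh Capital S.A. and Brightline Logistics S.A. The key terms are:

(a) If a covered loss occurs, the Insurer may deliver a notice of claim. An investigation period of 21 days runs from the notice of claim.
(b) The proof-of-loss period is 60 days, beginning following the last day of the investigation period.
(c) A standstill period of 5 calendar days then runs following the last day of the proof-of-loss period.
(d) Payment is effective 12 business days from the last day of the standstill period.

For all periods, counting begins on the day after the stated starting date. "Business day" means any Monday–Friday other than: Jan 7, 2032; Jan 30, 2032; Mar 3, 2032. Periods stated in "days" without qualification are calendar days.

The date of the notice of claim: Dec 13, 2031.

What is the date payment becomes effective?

Adding 21 calendar days to Dec 13, 2031 gives Jan 3, 2032, which is the last day of the investigation period.
The last day of the proof-of-loss period: 60 calendar days after Jan 3, 2032 is Mar 3, 2032.
The last day of the standstill period: 5 calendar days after Mar 3, 2032 is Mar 8, 2032.
From Monday, Mar 8, 2032, 12 business days (Mar 9, Mar 10, Mar 11, Mar 12, …, Mar 22, Mar 23, Mar 24, skipping weekends) brings us to Wednesday, Mar 24, 2032, which is the date payment becomes effective.

Mar 24, 2032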